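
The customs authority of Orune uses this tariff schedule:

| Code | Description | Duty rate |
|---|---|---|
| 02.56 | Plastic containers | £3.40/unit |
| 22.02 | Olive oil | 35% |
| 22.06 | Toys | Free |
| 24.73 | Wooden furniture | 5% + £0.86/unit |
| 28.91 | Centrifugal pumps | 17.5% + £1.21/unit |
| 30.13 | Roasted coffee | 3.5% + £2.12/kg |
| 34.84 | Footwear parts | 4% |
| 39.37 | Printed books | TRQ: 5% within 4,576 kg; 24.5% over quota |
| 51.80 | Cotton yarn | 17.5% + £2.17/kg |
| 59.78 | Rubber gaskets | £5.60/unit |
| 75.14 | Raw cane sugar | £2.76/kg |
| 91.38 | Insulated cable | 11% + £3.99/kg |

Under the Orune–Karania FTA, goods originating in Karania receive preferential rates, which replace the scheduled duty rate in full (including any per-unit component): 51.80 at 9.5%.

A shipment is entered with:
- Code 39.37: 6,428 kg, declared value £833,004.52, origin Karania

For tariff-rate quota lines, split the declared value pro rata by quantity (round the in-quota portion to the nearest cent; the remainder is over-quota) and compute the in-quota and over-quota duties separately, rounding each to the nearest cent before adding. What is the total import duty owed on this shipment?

£88,450.36

Line 1 (39.37, Karania, 6,428 kg, £833,004.52):
Code 39.37 is under a tariff-rate quota (threshold 4,576 kg). In-quota: 4,576 kg at 5%; over-quota: 1,852 kg at 24.5%.
Pro-rata value split: in-quota = £833,004.52 × 4,576/6,428 = £593,003.84; over-quota = £833,004.52 − £593,003.84 = £240,000.68.
In-quota duty = £593,003.84 × 5% = £29,650.19. Over-quota duty = £240,000.68 × 24.5% = £58,800.17.
Line duty = £29,650.19 + £58,800.17 = £88,450.36.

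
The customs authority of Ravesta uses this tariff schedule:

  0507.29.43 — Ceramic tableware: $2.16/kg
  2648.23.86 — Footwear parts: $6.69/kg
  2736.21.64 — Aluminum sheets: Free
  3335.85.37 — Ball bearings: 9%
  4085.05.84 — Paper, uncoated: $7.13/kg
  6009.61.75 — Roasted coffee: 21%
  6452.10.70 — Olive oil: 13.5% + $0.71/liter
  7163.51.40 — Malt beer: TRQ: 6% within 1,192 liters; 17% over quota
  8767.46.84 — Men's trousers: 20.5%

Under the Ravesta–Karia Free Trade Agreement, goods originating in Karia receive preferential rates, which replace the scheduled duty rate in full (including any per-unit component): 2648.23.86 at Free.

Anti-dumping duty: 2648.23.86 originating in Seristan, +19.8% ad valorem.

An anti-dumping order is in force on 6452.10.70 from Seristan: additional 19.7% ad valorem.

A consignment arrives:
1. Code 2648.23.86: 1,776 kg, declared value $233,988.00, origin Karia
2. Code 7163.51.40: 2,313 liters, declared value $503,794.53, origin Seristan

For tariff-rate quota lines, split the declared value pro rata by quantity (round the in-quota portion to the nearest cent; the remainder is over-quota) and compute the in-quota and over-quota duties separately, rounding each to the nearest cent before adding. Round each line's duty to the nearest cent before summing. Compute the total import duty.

$57,085.82

Line 1 (2648.23.86, Karia, 1,776 kg, $233,988.00):
Base rate for 2648.23.86 is $6.69/kg.
Origin Karia qualifies under the Ravesta–Karia agreement and 2648.23.86 is covered: preferential rate Free applies instead.
The additional-duty order on 2648.23.86 targets Seristan, not Karia; it does not apply.
Duty = $233,988.00 × 0% = $0.00.
Line 2 (7163.51.40, Seristan, 2,313 liters, $503,794.53):
Code 7163.51.40 is under a tariff-rate quota (threshold 1,192 liters). In-quota: 1,192 liters at 6%; over-quota: 1,121 liters at 17%.
Pro-rata value split: in-quota = $503,794.53 × 1,192/2,313 = $259,629.52; over-quota = $503,794.53 − $259,629.52 = $244,165.01.
In-quota duty = $259,629.52 × 6% = $15,577.77. Over-quota duty = $244,165.01 × 17% = $41,508.05.
Line duty = $15,577.77 + $41,508.05 = $57,085.82.
Total = $0.00 + $57,085.82 = $57,085.82.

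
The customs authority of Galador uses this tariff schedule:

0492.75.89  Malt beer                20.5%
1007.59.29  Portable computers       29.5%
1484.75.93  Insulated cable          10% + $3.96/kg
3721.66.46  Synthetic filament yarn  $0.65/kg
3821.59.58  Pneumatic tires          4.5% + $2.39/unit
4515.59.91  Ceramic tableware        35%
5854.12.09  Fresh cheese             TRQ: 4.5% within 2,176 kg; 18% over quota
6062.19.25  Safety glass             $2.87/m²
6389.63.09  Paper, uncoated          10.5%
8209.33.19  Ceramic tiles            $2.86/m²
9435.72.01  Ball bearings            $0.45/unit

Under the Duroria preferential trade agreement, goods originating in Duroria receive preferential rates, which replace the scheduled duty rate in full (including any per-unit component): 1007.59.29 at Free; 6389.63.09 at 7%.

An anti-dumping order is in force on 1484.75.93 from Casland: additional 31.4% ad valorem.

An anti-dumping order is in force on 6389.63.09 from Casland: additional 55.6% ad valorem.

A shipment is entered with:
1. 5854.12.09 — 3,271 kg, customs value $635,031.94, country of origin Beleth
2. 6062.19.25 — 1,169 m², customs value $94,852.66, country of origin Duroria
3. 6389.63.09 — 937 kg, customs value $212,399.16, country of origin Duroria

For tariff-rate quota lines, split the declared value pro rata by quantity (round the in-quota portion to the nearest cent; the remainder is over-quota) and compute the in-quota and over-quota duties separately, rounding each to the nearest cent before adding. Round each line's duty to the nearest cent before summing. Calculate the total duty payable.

Line 1 (5854.12.09, Beleth, 3,271 kg, $635,031.94):
Code 5854.12.09 is under a tariff-rate quota (threshold 2,176 kg). In-quota: 2,176 kg at 4.5%; over-quota: 1,095 kg at 18%.
Pro-rata value split: in-quota = $635,031.94 × 2,176/3,271 = $422,448.64; over-quota = $635,031.94 − $422,448.64 = $212,583.30.
In-quota duty = $422,448.64 × 4.5% = $19,010.19. Over-quota duty = $212,583.30 × 18% = $38,264.99.
Line duty = $19,010.19 + $38,264.99 = $57,275.18.
Line 2 (6062.19.25, Duroria, 1,169 m², $94,852.66):
Base rate for 6062.19.25 is $2.87/m².
Origin Duroria is the FTA partner but 6062.19.25 is not on the preference list; base rate stands.
Duty = 1,169 × $2.87 = $3,355.03.
Line 3 (6389.63.09, Duroria, 937 kg, $212,399.16):
Base rate for 6389.63.09 is 10.5%.
Origin Duroria qualifies under the Galador–Duroria agreement and 6389.63.09 is covered: preferential rate 7% applies instead.
The additional-duty order on 6389.63.09 targets Casland, not Duroria; it does not apply.
Duty = $212,399.16 × 7% = $14,867.94.
Total = $57,275.18 + $3,355.03 + $14,867.94 = $75,498.15.

$75,498.15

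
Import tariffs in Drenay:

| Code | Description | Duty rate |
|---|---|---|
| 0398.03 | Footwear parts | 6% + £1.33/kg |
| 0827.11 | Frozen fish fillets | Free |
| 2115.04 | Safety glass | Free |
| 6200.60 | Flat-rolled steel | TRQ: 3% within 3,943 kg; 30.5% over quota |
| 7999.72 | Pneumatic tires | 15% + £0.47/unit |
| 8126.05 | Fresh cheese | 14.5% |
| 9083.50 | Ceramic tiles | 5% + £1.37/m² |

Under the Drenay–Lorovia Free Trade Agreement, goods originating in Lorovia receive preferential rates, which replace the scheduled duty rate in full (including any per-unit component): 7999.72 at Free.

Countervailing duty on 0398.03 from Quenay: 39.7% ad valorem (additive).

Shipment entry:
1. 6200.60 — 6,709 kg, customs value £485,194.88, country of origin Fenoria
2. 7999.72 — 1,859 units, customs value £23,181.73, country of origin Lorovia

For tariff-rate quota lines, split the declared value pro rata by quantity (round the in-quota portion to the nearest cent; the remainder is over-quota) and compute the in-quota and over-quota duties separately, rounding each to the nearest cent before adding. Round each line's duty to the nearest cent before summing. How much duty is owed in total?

Line 1 (6200.60, Fenoria, 6,709 kg, £485,194.88):
Code 6200.60 is under a tariff-rate quota (threshold 3,943 kg). In-quota: 3,943 kg at 3%; over-quota: 2,766 kg at 30.5%.
Pro-rata value split: in-quota = £485,194.88 × 3,943/6,709 = £285,157.76; over-quota = £485,194.88 − £285,157.76 = £200,037.12.
In-quota duty = £285,157.76 × 3% = £8,554.73. Over-quota duty = £200,037.12 × 30.5% = £61,011.32.
Line duty = £8,554.73 + £61,011.32 = £69,566.05.
Line 2 (7999.72, Lorovia, 1,859 units, £23,181.73):
Base rate for 7999.72 is 15% + £0.47/unit.
Origin Lorovia qualifies under the Drenay–Lorovia agreement and 7999.72 is covered: preferential rate Free applies instead.
Duty = £23,181.73 × 0% = £0.00.
Total = £69,566.05 + £0.00 = £69,566.05.

£69,566.05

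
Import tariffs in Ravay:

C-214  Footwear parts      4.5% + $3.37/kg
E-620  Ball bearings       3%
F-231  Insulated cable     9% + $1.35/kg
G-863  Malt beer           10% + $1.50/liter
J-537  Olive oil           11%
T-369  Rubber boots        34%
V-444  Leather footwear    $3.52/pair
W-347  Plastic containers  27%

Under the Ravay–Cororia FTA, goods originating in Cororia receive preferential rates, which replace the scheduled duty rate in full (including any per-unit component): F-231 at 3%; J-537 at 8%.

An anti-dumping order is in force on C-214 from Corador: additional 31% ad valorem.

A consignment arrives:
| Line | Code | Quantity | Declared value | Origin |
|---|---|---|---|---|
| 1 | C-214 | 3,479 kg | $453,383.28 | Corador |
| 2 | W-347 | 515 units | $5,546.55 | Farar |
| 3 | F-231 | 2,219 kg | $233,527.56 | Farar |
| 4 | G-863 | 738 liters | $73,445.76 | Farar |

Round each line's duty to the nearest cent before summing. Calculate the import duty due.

$206,637.57

Line 1 (C-214, Corador, 3,479 kg, $453,383.28):
Base rate for C-214 is 4.5% + $3.37/kg.
Additional duty on C-214 from Corador: +31%. Applied ad valorem rate: 4.5% + 31% = 35.5%.
Duty = $453,383.28 × 35.5% + 3,479 × $3.37 = $172,675.29.
Line 2 (W-347, Farar, 515 units, $5,546.55):
Base rate for W-347 is 27%.
Duty = $5,546.55 × 27% = $1,497.57.
Line 3 (F-231, Farar, 2,219 kg, $233,527.56):
Base rate for F-231 is 9% + $1.35/kg.
F-231 has an FTA preferential rate, but origin Farar is not Cororia; base rate stands.
Duty = $233,527.56 × 9% + 2,219 × $1.35 = $24,013.13.
Line 4 (G-863, Farar, 738 liters, $73,445.76):
Base rate for G-863 is 10% + $1.50/liter.
Duty = $73,445.76 × 10% + 738 × $1.50 = $8,451.58.
Total = $172,675.29 + $1,497.57 + $24,013.13 + $8,451.58 = $206,637.57.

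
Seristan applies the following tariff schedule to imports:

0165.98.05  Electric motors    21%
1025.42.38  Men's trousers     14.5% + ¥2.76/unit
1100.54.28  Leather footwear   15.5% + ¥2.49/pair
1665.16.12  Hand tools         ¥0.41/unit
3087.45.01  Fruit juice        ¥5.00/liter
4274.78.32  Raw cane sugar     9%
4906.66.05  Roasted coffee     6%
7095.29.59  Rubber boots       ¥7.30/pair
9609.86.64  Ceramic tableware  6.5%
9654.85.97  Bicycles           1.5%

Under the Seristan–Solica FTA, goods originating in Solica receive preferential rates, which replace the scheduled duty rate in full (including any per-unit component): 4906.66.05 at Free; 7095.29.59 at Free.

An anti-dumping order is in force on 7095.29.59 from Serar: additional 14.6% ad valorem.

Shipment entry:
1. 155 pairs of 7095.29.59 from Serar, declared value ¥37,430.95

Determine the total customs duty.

¥6,596.42

Line 1 (7095.29.59, Serar, 155 pairs, ¥37,430.95):
Base rate for 7095.29.59 is ¥7.30/pair.
7095.29.59 has an FTA preferential rate, but origin Serar is not Solica; base rate stands.
Additional duty on 7095.29.59 from Serar: +14.6% ad valorem. Applied ad valorem rate = 14.6%.
Duty = ¥37,430.95 × 14.6% + 155 × ¥7.30 = ¥6,596.42.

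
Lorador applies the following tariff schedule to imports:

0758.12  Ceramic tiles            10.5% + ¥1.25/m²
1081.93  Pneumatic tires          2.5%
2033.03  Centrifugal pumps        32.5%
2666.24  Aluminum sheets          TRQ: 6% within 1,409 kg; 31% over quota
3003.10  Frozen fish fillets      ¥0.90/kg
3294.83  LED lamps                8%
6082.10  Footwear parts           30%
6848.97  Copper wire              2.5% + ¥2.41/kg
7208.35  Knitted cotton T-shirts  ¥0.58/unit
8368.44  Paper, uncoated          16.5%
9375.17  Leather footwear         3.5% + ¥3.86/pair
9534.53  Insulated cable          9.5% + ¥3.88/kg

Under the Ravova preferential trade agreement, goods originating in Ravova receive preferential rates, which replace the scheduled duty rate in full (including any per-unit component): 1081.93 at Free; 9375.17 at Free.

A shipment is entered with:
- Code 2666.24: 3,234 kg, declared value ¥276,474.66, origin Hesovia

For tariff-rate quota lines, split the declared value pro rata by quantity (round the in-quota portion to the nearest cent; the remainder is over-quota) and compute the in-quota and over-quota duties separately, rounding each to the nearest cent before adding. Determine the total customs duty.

¥55,593.29

Line 1 (2666.24, Hesovia, 3,234 kg, ¥276,474.66):
Code 2666.24 is under a tariff-rate quota (threshold 1,409 kg). In-quota: 1,409 kg at 6%; over-quota: 1,825 kg at 31%.
Pro-rata value split: in-quota = ¥276,474.66 × 1,409/3,234 = ¥120,455.41; over-quota = ¥276,474.66 − ¥120,455.41 = ¥156,019.25.
In-quota duty = ¥120,455.41 × 6% = ¥7,227.32. Over-quota duty = ¥156,019.25 × 31% = ¥48,365.97.
Line duty = ¥7,227.32 + ¥48,365.97 = ¥55,593.29.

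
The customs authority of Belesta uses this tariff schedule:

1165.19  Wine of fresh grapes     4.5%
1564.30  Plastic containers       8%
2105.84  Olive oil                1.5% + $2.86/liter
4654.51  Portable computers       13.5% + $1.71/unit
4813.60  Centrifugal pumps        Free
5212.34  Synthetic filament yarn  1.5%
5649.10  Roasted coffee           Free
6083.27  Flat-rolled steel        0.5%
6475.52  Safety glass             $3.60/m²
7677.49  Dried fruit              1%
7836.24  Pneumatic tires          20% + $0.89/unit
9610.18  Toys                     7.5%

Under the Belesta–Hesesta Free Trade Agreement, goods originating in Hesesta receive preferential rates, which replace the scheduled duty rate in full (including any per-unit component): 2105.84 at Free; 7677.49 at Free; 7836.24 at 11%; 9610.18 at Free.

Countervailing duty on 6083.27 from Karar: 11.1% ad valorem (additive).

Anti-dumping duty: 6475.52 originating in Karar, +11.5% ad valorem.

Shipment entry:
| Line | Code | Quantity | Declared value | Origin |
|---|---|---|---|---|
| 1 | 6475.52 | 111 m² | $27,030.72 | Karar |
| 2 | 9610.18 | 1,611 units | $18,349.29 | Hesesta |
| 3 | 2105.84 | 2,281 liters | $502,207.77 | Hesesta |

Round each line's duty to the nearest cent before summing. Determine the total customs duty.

$3,508.13

Line 1 (6475.52, Karar, 111 m², $27,030.72):
Base rate for 6475.52 is $3.60/m².
Additional duty on 6475.52 from Karar: +11.5% ad valorem. Applied ad valorem rate = 11.5%.
Duty = $27,030.72 × 11.5% + 111 × $3.60 = $3,508.13.
Line 2 (9610.18, Hesesta, 1,611 units, $18,349.29):
Base rate for 9610.18 is 7.5%.
Origin Hesesta qualifies under the Belesta–Hesesta agreement and 9610.18 is covered: preferential rate Free applies instead.
Duty = $18,349.29 × 0% = $0.00.
Line 3 (2105.84, Hesesta, 2,281 liters, $502,207.77):
Base rate for 2105.84 is 1.5% + $2.86/liter.
Origin Hesesta qualifies under the Belesta–Hesesta agreement and 2105.84 is covered: preferential rate Free applies instead.
Duty = $502,207.77 × 0% = $0.00.
Total = $3,508.13 + $0.00 + $0.00 = $3,508.13.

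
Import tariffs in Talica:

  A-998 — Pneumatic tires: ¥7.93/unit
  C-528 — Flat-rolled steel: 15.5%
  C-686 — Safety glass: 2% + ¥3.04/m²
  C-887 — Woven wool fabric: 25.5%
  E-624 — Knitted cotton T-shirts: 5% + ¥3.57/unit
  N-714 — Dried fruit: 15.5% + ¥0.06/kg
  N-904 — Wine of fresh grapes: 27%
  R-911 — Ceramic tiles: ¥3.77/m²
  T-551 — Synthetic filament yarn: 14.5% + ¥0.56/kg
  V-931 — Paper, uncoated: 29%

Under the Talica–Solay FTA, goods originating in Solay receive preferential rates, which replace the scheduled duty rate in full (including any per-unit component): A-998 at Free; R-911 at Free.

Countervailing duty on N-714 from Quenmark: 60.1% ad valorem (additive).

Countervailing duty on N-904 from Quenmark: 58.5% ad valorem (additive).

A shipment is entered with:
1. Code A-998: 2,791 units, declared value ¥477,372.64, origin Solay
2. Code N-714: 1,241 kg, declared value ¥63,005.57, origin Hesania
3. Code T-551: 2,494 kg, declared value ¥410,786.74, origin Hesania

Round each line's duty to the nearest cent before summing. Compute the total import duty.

¥70,801.04

Line 1 (A-998, Solay, 2,791 units, ¥477,372.64):
Base rate for A-998 is ¥7.93/unit.
Origin Solay qualifies under the Talica–Solay agreement and A-998 is covered: preferential rate Free applies instead.
Duty = ¥477,372.64 × 0% = ¥0.00.
Line 2 (N-714, Hesania, 1,241 kg, ¥63,005.57):
Base rate for N-714 is 15.5% + ¥0.06/kg.
The additional-duty order on N-714 targets Quenmark, not Hesania; it does not apply.
Duty = ¥63,005.57 × 15.5% + 1,241 × ¥0.06 = ¥9,840.32.
Line 3 (T-551, Hesania, 2,494 kg, ¥410,786.74):
Base rate for T-551 is 14.5% + ¥0.56/kg.
Duty = ¥410,786.74 × 14.5% + 2,494 × ¥0.56 = ¥60,960.72.
Total = ¥0.00 + ¥9,840.32 + ¥60,960.72 = ¥70,801.04.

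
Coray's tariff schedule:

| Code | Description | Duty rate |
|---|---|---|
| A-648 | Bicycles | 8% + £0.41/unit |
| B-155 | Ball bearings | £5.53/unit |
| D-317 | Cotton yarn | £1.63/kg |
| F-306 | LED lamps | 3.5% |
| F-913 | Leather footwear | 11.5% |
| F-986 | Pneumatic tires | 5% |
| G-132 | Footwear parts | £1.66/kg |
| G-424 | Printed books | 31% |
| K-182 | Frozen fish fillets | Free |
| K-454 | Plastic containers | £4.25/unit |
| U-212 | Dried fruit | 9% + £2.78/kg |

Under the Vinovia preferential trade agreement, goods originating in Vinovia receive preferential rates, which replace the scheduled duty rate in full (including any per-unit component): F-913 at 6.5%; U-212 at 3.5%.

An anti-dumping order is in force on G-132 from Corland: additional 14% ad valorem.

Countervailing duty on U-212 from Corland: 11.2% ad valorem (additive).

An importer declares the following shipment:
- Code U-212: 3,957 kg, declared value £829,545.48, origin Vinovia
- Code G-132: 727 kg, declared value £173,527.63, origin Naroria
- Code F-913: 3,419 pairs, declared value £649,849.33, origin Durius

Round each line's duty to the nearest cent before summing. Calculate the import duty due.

Line 1 (U-212, Vinovia, 3,957 kg, £829,545.48):
Base rate for U-212 is 9% + £2.78/kg.
Origin Vinovia qualifies under the Coray–Vinovia agreement and U-212 is covered: preferential rate 3.5% applies instead.
The additional-duty order on U-212 targets Corland, not Vinovia; it does not apply.
Duty = £829,545.48 × 3.5% = £29,034.09.
Line 2 (G-132, Naroria, 727 kg, £173,527.63):
Base rate for G-132 is £1.66/kg.
The additional-duty order on G-132 targets Corland, not Naroria; it does not apply.
Duty = 727 × £1.66 = £1,206.82.
Line 3 (F-913, Durius, 3,419 pairs, £649,849.33):
Base rate for F-913 is 11.5%.
F-913 has an FTA preferential rate, but origin Durius is not Vinovia; base rate stands.
Duty = £649,849.33 × 11.5% = £74,732.67.
Total = £29,034.09 + £1,206.82 + £74,732.67 = £104,973.58.

£104,973.58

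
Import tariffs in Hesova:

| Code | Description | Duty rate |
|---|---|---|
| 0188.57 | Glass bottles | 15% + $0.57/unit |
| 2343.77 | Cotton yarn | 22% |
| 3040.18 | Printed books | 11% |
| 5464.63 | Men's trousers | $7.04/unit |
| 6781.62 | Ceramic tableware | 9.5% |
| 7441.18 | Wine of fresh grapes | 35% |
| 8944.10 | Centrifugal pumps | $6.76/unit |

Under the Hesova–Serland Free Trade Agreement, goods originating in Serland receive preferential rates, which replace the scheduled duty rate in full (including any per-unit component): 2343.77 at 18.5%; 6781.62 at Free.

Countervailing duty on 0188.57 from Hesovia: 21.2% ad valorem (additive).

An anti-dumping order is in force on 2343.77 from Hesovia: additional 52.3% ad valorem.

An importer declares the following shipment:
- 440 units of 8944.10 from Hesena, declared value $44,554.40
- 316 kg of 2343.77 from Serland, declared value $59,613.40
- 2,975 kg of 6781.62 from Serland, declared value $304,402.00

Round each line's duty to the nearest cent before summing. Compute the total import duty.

Line 1 (8944.10, Hesena, 440 units, $44,554.40):
Base rate for 8944.10 is $6.76/unit.
Duty = 440 × $6.76 = $2,974.40.
Line 2 (2343.77, Serland, 316 kg, $59,613.40):
Base rate for 2343.77 is 22%.
Origin Serland qualifies under the Hesova–Serland agreement and 2343.77 is covered: preferential rate 18.5% applies instead.
The additional-duty order on 2343.77 targets Hesovia, not Serland; it does not apply.
Duty = $59,613.40 × 18.5% = $11,028.48.
Line 3 (6781.62, Serland, 2,975 kg, $304,402.00):
Base rate for 6781.62 is 9.5%.
Origin Serland qualifies under the Hesova–Serland agreement and 6781.62 is covered: preferential rate Free applies instead.
Duty = $304,402.00 × 0% = $0.00.
Total = $2,974.40 + $11,028.48 + $0.00 = $14,002.88.

$14,002.88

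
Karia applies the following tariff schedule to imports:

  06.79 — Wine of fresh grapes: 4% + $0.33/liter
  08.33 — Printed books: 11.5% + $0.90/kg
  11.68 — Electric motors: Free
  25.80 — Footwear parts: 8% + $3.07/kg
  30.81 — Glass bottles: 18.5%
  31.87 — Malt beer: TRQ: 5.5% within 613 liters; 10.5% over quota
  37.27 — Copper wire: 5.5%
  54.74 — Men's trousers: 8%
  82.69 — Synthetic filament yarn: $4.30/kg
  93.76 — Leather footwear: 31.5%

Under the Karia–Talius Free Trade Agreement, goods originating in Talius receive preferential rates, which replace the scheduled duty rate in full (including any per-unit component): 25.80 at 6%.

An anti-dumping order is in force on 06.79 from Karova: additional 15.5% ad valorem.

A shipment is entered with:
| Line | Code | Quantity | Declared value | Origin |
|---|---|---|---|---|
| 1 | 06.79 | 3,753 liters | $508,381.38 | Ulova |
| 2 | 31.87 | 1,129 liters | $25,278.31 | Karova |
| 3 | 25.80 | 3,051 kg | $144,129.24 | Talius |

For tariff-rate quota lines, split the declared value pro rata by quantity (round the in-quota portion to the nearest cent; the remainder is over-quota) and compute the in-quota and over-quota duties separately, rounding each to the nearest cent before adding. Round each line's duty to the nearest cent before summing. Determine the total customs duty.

Line 1 (06.79, Ulova, 3,753 liters, $508,381.38):
Base rate for 06.79 is 4% + $0.33/liter.
The additional-duty order on 06.79 targets Karova, not Ulova; it does not apply.
Duty = $508,381.38 × 4% + 3,753 × $0.33 = $21,573.75.
Line 2 (31.87, Karova, 1,129 liters, $25,278.31):
Code 31.87 is under a tariff-rate quota (threshold 613 liters). In-quota: 613 liters at 5.5%; over-quota: 516 liters at 10.5%.
Pro-rata value split: in-quota = $25,278.31 × 613/1,129 = $13,725.07; over-quota = $25,278.31 − $13,725.07 = $11,553.24.
In-quota duty = $13,725.07 × 5.5% = $754.88. Over-quota duty = $11,553.24 × 10.5% = $1,213.09.
Line duty = $754.88 + $1,213.09 = $1,967.97.
Line 3 (25.80, Talius, 3,051 kg, $144,129.24):
Base rate for 25.80 is 8% + $3.07/kg.
Origin Talius qualifies under the Karia–Talius agreement and 25.80 is covered: preferential rate 6% applies instead.
Duty = $144,129.24 × 6% = $8,647.75.
Total = $21,573.75 + $1,967.97 + $8,647.75 = $32,189.47.

$32,189.47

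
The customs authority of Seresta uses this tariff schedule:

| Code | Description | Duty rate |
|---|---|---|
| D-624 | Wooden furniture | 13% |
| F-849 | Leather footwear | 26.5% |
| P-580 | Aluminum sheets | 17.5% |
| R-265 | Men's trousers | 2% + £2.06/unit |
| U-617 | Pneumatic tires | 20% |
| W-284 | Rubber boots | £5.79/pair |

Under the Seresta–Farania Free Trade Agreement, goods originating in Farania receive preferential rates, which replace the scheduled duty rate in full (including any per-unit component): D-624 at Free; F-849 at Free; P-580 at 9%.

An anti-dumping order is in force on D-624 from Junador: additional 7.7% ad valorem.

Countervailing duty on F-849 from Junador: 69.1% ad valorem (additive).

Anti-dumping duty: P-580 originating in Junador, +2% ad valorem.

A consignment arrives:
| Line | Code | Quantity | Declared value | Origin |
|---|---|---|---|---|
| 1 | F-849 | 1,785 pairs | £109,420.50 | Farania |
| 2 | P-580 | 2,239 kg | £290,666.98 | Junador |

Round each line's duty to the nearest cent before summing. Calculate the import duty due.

£56,680.06

Line 1 (F-849, Farania, 1,785 pairs, £109,420.50):
Base rate for F-849 is 26.5%.
Origin Farania qualifies under the Seresta–Farania agreement and F-849 is covered: preferential rate Free applies instead.
The additional-duty order on F-849 targets Junador, not Farania; it does not apply.
Duty = £109,420.50 × 0% = £0.00.
Line 2 (P-580, Junador, 2,239 kg, £290,666.98):
Base rate for P-580 is 17.5%.
P-580 has an FTA preferential rate, but origin Junador is not Farania; base rate stands.
Additional duty on P-580 from Junador: +2%. Applied ad valorem rate: 17.5% + 2% = 19.5%.
Duty = £290,666.98 × 19.5% = £56,680.06.
Total = £0.00 + £56,680.06 = £56,680.06.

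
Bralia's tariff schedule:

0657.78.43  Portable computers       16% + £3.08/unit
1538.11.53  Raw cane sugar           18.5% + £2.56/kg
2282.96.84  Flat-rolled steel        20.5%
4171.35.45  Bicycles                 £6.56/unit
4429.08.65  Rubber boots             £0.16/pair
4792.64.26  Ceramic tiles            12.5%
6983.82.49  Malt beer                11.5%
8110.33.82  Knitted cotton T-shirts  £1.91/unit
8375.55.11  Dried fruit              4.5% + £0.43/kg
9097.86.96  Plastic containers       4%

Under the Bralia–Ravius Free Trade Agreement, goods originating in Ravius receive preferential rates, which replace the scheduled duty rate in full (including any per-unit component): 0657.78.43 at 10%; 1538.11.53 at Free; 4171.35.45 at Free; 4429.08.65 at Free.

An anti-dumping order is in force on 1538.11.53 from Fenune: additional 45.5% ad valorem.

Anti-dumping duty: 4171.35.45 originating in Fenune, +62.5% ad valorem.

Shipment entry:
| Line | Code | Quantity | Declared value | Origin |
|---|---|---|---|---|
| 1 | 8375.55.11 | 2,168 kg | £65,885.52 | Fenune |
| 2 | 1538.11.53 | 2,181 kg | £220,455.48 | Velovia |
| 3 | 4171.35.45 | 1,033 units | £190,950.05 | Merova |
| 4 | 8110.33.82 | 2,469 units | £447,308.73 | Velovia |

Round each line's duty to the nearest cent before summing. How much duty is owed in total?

£61,756.98

Line 1 (8375.55.11, Fenune, 2,168 kg, £65,885.52):
Base rate for 8375.55.11 is 4.5% + £0.43/kg.
Duty = £65,885.52 × 4.5% + 2,168 × £0.43 = £3,897.09.
Line 2 (1538.11.53, Velovia, 2,181 kg, £220,455.48):
Base rate for 1538.11.53 is 18.5% + £2.56/kg.
1538.11.53 has an FTA preferential rate, but origin Velovia is not Ravius; base rate stands.
The additional-duty order on 1538.11.53 targets Fenune, not Velovia; it does not apply.
Duty = £220,455.48 × 18.5% + 2,181 × £2.56 = £46,367.62.
Line 3 (4171.35.45, Merova, 1,033 units, £190,950.05):
Base rate for 4171.35.45 is £6.56/unit.
4171.35.45 has an FTA preferential rate, but origin Merova is not Ravius; base rate stands.
The additional-duty order on 4171.35.45 targets Fenune, not Merova; it does not apply.
Duty = 1,033 × £6.56 = £6,776.48.
Line 4 (8110.33.82, Velovia, 2,469 units, £447,308.73):
Base rate for 8110.33.82 is £1.91/unit.
Duty = 2,469 × £1.91 = £4,715.79.
Total = £3,897.09 + £46,367.62 + £6,776.48 + £4,715.79 = £61,756.98.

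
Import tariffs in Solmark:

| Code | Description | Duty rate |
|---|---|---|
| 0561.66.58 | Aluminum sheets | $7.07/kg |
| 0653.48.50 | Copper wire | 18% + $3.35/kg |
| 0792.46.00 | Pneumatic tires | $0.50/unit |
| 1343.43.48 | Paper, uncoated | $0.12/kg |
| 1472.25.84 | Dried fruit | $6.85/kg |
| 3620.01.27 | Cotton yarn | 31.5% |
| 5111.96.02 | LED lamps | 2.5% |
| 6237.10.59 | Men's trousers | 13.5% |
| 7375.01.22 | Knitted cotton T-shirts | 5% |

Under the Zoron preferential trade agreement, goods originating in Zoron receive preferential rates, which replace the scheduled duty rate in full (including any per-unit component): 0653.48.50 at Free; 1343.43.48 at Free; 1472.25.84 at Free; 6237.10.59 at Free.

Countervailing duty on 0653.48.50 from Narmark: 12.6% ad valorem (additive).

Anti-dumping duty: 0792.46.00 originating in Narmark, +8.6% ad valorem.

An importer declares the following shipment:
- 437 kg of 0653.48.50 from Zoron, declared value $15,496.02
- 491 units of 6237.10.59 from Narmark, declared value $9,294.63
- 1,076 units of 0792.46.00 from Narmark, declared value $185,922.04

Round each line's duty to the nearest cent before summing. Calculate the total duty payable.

$17,782.08

Line 1 (0653.48.50, Zoron, 437 kg, $15,496.02):
Base rate for 0653.48.50 is 18% + $3.35/kg.
Origin Zoron qualifies under the Solmark–Zoron agreement and 0653.48.50 is covered: preferential rate Free applies instead.
The additional-duty order on 0653.48.50 targets Narmark, not Zoron; it does not apply.
Duty = $15,496.02 × 0% = $0.00.
Line 2 (6237.10.59, Narmark, 491 units, $9,294.63):
Base rate for 6237.10.59 is 13.5%.
6237.10.59 has an FTA preferential rate, but origin Narmark is not Zoron; base rate stands.
Duty = $9,294.63 × 13.5% = $1,254.78.
Line 3 (0792.46.00, Narmark, 1,076 units, $185,922.04):
Base rate for 0792.46.00 is $0.50/unit.
Additional duty on 0792.46.00 from Narmark: +8.6% ad valorem. Applied ad valorem rate = 8.6%.
Duty = $185,922.04 × 8.6% + 1,076 × $0.50 = $16,527.30.
Total = $0.00 + $1,254.78 + $16,527.30 = $17,782.08.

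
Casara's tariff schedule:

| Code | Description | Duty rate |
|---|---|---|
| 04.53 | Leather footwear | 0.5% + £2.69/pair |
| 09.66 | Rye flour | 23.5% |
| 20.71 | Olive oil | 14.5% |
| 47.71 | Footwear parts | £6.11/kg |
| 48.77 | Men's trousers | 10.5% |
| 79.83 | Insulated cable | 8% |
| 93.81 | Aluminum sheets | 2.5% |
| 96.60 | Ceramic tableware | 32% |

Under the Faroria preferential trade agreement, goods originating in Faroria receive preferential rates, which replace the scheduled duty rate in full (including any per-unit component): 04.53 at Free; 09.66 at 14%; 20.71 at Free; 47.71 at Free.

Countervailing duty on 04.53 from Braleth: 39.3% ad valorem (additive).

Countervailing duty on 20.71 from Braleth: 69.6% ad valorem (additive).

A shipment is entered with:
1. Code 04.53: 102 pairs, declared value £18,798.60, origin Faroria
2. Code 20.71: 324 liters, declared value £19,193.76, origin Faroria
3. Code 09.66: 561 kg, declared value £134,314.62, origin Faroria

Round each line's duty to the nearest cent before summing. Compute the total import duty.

Line 1 (04.53, Faroria, 102 pairs, £18,798.60):
Base rate for 04.53 is 0.5% + £2.69/pair.
Origin Faroria qualifies under the Casara–Faroria agreement and 04.53 is covered: preferential rate Free applies instead.
The additional-duty order on 04.53 targets Braleth, not Faroria; it does not apply.
Duty = £18,798.60 × 0% = £0.00.
Line 2 (20.71, Faroria, 324 liters, £19,193.76):
Base rate for 20.71 is 14.5%.
Origin Faroria qualifies under the Casara–Faroria agreement and 20.71 is covered: preferential rate Free applies instead.
The additional-duty order on 20.71 targets Braleth, not Faroria; it does not apply.
Duty = £19,193.76 × 0% = £0.00.
Line 3 (09.66, Faroria, 561 kg, £134,314.62):
Base rate for 09.66 is 23.5%.
Origin Faroria qualifies under the Casara–Faroria agreement and 09.66 is covered: preferential rate 14% applies instead.
Duty = £134,314.62 × 14% = £18,804.05.
Total = £0.00 + £0.00 + £18,804.05 = £18,804.05.

£18,804.05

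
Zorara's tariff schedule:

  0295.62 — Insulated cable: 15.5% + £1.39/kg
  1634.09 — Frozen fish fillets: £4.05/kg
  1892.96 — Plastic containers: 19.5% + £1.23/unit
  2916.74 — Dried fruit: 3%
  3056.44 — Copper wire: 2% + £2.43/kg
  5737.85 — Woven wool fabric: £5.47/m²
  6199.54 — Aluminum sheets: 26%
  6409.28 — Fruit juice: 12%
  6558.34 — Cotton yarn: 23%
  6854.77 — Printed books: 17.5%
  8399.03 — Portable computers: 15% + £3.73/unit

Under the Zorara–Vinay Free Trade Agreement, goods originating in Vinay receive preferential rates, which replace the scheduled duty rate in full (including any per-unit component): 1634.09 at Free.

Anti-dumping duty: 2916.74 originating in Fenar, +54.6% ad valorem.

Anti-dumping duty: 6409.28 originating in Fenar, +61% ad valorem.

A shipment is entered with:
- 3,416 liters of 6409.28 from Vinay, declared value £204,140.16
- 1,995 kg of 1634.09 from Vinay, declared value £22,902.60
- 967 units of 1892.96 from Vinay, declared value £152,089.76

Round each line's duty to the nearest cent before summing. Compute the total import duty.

Line 1 (6409.28, Vinay, 3,416 liters, £204,140.16):
Base rate for 6409.28 is 12%.
Origin Vinay is the FTA partner but 6409.28 is not on the preference list; base rate stands.
The additional-duty order on 6409.28 targets Fenar, not Vinay; it does not apply.
Duty = £204,140.16 × 12% = £24,496.82.
Line 2 (1634.09, Vinay, 1,995 kg, £22,902.60):
Base rate for 1634.09 is £4.05/kg.
Origin Vinay qualifies under the Zorara–Vinay agreement and 1634.09 is covered: preferential rate Free applies instead.
Duty = £22,902.60 × 0% = £0.00.
Line 3 (1892.96, Vinay, 967 units, £152,089.76):
Base rate for 1892.96 is 19.5% + £1.23/unit.
Origin Vinay is the FTA partner but 1892.96 is not on the preference list; base rate stands.
Duty = £152,089.76 × 19.5% + 967 × £1.23 = £30,846.91.
Total = £24,496.82 + £0.00 + £30,846.91 = £55,343.73.

£55,343.73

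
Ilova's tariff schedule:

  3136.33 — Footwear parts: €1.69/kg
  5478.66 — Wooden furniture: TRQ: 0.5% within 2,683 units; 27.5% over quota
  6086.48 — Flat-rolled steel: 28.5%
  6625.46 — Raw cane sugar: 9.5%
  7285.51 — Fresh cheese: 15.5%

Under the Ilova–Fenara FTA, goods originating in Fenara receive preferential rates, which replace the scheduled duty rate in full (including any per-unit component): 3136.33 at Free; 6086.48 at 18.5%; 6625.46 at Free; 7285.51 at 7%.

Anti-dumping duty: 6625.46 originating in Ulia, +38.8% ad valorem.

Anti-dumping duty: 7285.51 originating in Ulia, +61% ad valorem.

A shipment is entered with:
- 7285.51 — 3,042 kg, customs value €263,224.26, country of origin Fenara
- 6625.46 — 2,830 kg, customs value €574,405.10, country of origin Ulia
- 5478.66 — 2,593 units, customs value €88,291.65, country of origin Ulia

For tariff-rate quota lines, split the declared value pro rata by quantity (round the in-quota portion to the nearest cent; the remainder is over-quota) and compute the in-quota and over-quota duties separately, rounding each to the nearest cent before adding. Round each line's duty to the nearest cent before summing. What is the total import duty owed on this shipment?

€296,304.82

Line 1 (7285.51, Fenara, 3,042 kg, €263,224.26):
Base rate for 7285.51 is 15.5%.
Origin Fenara qualifies under the Ilova–Fenara agreement and 7285.51 is covered: preferential rate 7% applies instead.
The additional-duty order on 7285.51 targets Ulia, not Fenara; it does not apply.
Duty = €263,224.26 × 7% = €18,425.70.
Line 2 (6625.46, Ulia, 2,830 kg, €574,405.10):
Base rate for 6625.46 is 9.5%.
6625.46 has an FTA preferential rate, but origin Ulia is not Fenara; base rate stands.
Additional duty on 6625.46 from Ulia: +38.8%. Applied ad valorem rate: 9.5% + 38.8% = 48.3%.
Duty = €574,405.10 × 48.3% = €277,437.66.
Line 3 (5478.66, Ulia, 2,593 units, €88,291.65):
Code 5478.66 is under a tariff-rate quota (threshold 2,683 units). Quantity 2,593 units is within the quota, so the in-quota rate 0.5% applies to the full value.
Duty = €88,291.65 × 0.5% = €441.46.
Total = €18,425.70 + €277,437.66 + €441.46 = €296,304.82.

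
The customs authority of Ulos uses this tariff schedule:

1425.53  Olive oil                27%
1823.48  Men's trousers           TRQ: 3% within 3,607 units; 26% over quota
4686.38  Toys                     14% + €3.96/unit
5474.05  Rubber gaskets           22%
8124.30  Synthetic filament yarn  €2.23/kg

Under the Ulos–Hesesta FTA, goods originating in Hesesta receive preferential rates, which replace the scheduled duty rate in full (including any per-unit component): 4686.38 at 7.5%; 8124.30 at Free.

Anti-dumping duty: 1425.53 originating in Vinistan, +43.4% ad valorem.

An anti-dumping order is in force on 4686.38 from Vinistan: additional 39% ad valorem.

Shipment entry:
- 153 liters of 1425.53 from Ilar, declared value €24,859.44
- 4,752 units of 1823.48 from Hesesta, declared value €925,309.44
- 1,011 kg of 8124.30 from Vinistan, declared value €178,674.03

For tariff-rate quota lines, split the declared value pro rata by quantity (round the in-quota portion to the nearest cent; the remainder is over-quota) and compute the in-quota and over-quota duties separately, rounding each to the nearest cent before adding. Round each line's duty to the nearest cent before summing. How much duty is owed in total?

€88,005.37

Line 1 (1425.53, Ilar, 153 liters, €24,859.44):
Base rate for 1425.53 is 27%.
The additional-duty order on 1425.53 targets Vinistan, not Ilar; it does not apply.
Duty = €24,859.44 × 27% = €6,712.05.
Line 2 (1823.48, Hesesta, 4,752 units, €925,309.44):
Code 1823.48 is under a tariff-rate quota (threshold 3,607 units). In-quota: 3,607 units at 3%; over-quota: 1,145 units at 26%.
Pro-rata value split: in-quota = €925,309.44 × 3,607/4,752 = €702,355.04; over-quota = €925,309.44 − €702,355.04 = €222,954.40.
In-quota duty = €702,355.04 × 3% = €21,070.65. Over-quota duty = €222,954.40 × 26% = €57,968.14.
Line duty = €21,070.65 + €57,968.14 = €79,038.79.
Line 3 (8124.30, Vinistan, 1,011 kg, €178,674.03):
Base rate for 8124.30 is €2.23/kg.
8124.30 has an FTA preferential rate, but origin Vinistan is not Hesesta; base rate stands.
Duty = 1,011 × €2.23 = €2,254.53.
Total = €6,712.05 + €79,038.79 + €2,254.53 = €88,005.37.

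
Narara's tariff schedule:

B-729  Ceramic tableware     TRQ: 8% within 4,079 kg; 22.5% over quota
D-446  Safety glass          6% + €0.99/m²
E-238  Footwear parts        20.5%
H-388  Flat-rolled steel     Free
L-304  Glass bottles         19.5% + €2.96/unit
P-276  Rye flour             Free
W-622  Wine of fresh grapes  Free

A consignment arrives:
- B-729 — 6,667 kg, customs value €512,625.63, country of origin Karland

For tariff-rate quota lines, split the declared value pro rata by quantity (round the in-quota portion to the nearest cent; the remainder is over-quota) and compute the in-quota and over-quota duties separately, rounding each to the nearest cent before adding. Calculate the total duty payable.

€69,863.79

Line 1 (B-729, Karland, 6,667 kg, €512,625.63):
Code B-729 is under a tariff-rate quota (threshold 4,079 kg). In-quota: 4,079 kg at 8%; over-quota: 2,588 kg at 22.5%.
Pro-rata value split: in-quota = €512,625.63 × 4,079/6,667 = €313,634.31; over-quota = €512,625.63 − €313,634.31 = €198,991.32.
In-quota duty = €313,634.31 × 8% = €25,090.74. Over-quota duty = €198,991.32 × 22.5% = €44,773.05.
Line duty = €25,090.74 + €44,773.05 = €69,863.79.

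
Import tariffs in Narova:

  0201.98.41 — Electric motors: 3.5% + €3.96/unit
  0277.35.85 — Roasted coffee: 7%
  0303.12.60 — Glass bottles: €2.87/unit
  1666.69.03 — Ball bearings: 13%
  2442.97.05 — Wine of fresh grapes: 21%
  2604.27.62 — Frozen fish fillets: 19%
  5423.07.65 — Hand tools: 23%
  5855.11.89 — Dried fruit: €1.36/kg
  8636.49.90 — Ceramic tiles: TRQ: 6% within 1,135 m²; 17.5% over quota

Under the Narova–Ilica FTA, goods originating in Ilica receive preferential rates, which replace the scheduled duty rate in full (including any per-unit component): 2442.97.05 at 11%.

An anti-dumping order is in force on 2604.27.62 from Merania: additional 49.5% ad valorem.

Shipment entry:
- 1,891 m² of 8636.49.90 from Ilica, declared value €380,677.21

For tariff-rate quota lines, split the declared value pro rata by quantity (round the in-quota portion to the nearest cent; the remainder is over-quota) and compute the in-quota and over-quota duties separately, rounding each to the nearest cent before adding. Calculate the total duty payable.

€40,342.52

Line 1 (8636.49.90, Ilica, 1,891 m², €380,677.21):
Code 8636.49.90 is under a tariff-rate quota (threshold 1,135 m²). In-quota: 1,135 m² at 6%; over-quota: 756 m² at 17.5%.
Pro-rata value split: in-quota = €380,677.21 × 1,135/1,891 = €228,486.85; over-quota = €380,677.21 − €228,486.85 = €152,190.36.
In-quota duty = €228,486.85 × 6% = €13,709.21. Over-quota duty = €152,190.36 × 17.5% = €26,633.31.
Line duty = €13,709.21 + €26,633.31 = €40,342.52.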